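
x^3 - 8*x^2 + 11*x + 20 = (x - 5)*(x - 4)*(x + 1)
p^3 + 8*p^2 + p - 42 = (p - 2)*(p + 3)*(p + 7)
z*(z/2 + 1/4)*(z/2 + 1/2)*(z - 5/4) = z^4/4 + z^3/16 - 11*z^2/32 - 5*z/32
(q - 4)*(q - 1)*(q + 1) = q^3 - 4*q^2 - q + 4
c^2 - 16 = (c - 4)*(c + 4)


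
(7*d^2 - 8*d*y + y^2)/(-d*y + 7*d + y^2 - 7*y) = (-7*d + y)/(y - 7)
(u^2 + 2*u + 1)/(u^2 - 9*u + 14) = (u^2 + 2*u + 1)/(u^2 - 9*u + 14)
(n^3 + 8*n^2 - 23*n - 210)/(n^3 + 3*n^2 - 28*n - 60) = (n + 7)/(n + 2)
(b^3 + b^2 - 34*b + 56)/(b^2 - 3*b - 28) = (-b^3 - b^2 + 34*b - 56)/(-b^2 + 3*b + 28)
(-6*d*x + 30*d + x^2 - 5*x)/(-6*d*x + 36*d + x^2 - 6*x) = (x - 5)/(x - 6)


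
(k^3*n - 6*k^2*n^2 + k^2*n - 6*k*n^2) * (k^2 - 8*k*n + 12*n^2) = k^5*n - 14*k^4*n^2 + k^4*n + 60*k^3*n^3 - 14*k^3*n^2 - 72*k^2*n^4 + 60*k^2*n^3 - 72*k*n^4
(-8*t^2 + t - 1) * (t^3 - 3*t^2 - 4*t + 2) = -8*t^5 + 25*t^4 + 28*t^3 - 17*t^2 + 6*t - 2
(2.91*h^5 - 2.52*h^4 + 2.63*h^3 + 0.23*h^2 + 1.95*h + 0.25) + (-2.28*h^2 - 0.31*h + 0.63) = 2.91*h^5 - 2.52*h^4 + 2.63*h^3 - 2.05*h^2 + 1.64*h + 0.88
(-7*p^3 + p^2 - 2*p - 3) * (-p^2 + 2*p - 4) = 7*p^5 - 15*p^4 + 32*p^3 - 5*p^2 + 2*p + 12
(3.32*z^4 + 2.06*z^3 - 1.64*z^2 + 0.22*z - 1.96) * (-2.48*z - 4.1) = -8.2336*z^5 - 18.7208*z^4 - 4.3788*z^3 + 6.1784*z^2 + 3.9588*z + 8.036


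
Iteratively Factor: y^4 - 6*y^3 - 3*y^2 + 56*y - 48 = (y - 1)*(y^3 - 5*y^2 - 8*y + 48) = (y - 4)*(y - 1)*(y^2 - y - 12) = (y - 4)*(y - 1)*(y + 3)*(y - 4)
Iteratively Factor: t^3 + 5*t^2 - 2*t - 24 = (t - 2)*(t^2 + 7*t + 12) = (t - 2)*(t + 4)*(t + 3)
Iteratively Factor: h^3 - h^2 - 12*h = (h - 4)*(h^2 + 3*h) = (h - 4)*(h + 3)*(h)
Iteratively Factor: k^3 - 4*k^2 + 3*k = (k)*(k^2 - 4*k + 3) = k*(k - 1)*(k - 3)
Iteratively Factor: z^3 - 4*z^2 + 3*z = (z - 3)*(z^2 - z) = z*(z - 3)*(z - 1)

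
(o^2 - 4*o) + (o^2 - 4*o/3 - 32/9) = 2*o^2 - 16*o/3 - 32/9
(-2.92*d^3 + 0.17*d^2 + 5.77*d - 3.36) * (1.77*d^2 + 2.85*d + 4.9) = -5.1684*d^5 - 8.0211*d^4 - 3.6106*d^3 + 11.3303*d^2 + 18.697*d - 16.464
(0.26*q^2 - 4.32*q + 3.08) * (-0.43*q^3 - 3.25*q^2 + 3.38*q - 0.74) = -0.1118*q^5 + 1.0126*q^4 + 13.5944*q^3 - 24.804*q^2 + 13.6072*q - 2.2792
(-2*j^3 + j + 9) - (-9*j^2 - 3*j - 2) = -2*j^3 + 9*j^2 + 4*j + 11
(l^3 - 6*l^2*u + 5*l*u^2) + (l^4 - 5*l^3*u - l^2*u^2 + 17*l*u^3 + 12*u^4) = l^4 - 5*l^3*u + l^3 - l^2*u^2 - 6*l^2*u + 17*l*u^3 + 5*l*u^2 + 12*u^4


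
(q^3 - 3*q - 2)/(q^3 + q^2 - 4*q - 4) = (q + 1)/(q + 2)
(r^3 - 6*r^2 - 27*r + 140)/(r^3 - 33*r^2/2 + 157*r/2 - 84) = 2*(r^2 + r - 20)/(2*r^2 - 19*r + 24)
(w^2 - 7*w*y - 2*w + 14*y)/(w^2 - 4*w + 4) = (w - 7*y)/(w - 2)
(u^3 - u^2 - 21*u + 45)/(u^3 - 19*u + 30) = (u - 3)/(u - 2)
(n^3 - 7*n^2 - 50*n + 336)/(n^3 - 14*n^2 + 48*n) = (n + 7)/n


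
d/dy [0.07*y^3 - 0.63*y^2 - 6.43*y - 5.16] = 0.21*y^2 - 1.26*y - 6.43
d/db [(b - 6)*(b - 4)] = 2*b - 10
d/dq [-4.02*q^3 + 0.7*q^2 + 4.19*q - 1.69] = -12.06*q^2 + 1.4*q + 4.19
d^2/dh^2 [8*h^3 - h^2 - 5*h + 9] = 48*h - 2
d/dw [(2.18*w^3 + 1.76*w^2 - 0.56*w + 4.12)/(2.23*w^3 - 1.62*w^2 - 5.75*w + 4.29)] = (3.5527136788005e-15*w^5 - 7.4564*w^4 - 22.5724*w^3 - 10.5334*w^2 + 28.4496*w + 21.2876)/(4.9729*w^6 - 7.2252*w^5 - 23.0206*w^4 + 37.7634*w^3 + 19.1629*w^2 - 49.335*w + 18.4041)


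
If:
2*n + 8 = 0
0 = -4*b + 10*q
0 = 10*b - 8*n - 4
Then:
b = -14/5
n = -4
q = -28/25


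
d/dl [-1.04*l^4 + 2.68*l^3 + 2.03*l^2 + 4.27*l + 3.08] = -4.16*l^3 + 8.04*l^2 + 4.06*l + 4.27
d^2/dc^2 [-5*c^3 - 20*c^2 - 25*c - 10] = -30*c - 40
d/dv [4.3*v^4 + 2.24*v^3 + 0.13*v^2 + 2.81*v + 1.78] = 17.2*v^3 + 6.72*v^2 + 0.26*v + 2.81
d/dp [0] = 0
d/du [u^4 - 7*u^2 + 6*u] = 4*u^3 - 14*u + 6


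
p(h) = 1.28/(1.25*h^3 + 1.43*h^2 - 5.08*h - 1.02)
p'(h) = 1.28*(-3.75*h^2 - 2.86*h + 5.08)/(1.25*h^3 + 1.43*h^2 - 5.08*h - 1.02)^2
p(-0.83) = 0.37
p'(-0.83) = 0.52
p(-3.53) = -0.06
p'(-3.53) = -0.10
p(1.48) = -0.95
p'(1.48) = -5.14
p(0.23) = -0.61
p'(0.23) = 1.23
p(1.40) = -0.67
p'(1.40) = -2.23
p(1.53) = -1.32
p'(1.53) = -11.03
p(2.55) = 0.08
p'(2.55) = -0.13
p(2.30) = 0.13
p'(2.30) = -0.27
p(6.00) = 0.00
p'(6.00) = -0.00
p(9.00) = 0.00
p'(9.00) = -0.00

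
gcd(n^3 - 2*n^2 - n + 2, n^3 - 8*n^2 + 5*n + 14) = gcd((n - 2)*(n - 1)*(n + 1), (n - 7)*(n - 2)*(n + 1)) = n^2 - n - 2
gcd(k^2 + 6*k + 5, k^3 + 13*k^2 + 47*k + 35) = k^2 + 6*k + 5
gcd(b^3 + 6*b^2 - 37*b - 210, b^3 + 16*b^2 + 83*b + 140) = b^2 + 12*b + 35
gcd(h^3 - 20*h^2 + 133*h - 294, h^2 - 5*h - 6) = h - 6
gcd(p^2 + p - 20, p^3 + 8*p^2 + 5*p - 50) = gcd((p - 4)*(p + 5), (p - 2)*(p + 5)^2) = p + 5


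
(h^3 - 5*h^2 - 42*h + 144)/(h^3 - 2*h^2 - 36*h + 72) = (h^2 - 11*h + 24)/(h^2 - 8*h + 12)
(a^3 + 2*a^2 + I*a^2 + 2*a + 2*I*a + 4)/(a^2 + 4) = (a^2 + a*(2 - I) - 2*I)/(a - 2*I)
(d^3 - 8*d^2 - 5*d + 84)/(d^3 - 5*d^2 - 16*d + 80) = (d^2 - 4*d - 21)/(d^2 - d - 20)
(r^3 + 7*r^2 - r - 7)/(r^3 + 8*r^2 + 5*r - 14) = (r + 1)/(r + 2)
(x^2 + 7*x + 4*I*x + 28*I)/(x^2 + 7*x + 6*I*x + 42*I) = (x + 4*I)/(x + 6*I)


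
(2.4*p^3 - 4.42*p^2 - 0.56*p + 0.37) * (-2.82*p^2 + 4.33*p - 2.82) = -6.768*p^5 + 22.8564*p^4 - 24.3274*p^3 + 8.9962*p^2 + 3.1813*p - 1.0434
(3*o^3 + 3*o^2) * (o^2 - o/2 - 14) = 3*o^5 + 3*o^4/2 - 87*o^3/2 - 42*o^2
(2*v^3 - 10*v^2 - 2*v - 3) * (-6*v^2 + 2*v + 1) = -12*v^5 + 64*v^4 - 6*v^3 + 4*v^2 - 8*v - 3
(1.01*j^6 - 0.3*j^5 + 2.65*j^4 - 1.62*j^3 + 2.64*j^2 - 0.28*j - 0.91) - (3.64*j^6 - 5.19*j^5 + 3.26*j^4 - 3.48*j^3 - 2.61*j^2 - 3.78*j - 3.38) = -2.63*j^6 + 4.89*j^5 - 0.61*j^4 + 1.86*j^3 + 5.25*j^2 + 3.5*j + 2.47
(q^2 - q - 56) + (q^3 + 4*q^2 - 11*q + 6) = q^3 + 5*q^2 - 12*q - 50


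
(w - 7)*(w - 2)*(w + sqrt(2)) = w^3 - 9*w^2 + sqrt(2)*w^2 - 9*sqrt(2)*w + 14*w + 14*sqrt(2)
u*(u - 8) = u^2 - 8*u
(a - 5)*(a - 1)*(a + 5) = a^3 - a^2 - 25*a + 25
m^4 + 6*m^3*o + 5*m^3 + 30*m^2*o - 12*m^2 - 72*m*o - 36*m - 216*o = (m - 3)*(m + 2)*(m + 6)*(m + 6*o)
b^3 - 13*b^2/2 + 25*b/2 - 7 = (b - 7/2)*(b - 2)*(b - 1)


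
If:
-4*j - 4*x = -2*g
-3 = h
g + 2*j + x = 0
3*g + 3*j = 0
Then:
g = 0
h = -3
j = 0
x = 0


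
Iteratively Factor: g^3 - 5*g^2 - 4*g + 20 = (g + 2)*(g^2 - 7*g + 10) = (g - 5)*(g + 2)*(g - 2)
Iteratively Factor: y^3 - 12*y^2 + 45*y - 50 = (y - 2)*(y^2 - 10*y + 25) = (y - 5)*(y - 2)*(y - 5)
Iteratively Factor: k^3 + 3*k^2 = (k)*(k^2 + 3*k) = k*(k + 3)*(k)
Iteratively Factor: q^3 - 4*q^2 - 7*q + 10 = (q + 2)*(q^2 - 6*q + 5) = (q - 5)*(q + 2)*(q - 1)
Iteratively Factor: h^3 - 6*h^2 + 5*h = (h)*(h^2 - 6*h + 5) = h*(h - 1)*(h - 5)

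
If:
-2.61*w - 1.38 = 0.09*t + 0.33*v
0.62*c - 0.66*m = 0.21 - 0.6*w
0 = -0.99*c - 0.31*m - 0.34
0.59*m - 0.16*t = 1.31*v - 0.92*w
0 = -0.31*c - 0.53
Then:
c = -1.71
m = 4.36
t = -436.31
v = 60.11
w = 6.92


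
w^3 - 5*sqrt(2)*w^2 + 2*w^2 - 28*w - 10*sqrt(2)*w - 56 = (w + 2)*(w - 7*sqrt(2))*(w + 2*sqrt(2))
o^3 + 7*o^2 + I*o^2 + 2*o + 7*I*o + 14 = (o + 7)*(o - I)*(o + 2*I)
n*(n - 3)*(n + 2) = n^3 - n^2 - 6*n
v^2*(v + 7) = v^3 + 7*v^2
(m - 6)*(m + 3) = m^2 - 3*m - 18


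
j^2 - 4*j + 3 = (j - 3)*(j - 1)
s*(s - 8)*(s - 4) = s^3 - 12*s^2 + 32*s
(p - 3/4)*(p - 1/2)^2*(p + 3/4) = p^4 - p^3 - 5*p^2/16 + 9*p/16 - 9/64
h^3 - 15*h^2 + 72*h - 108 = (h - 6)^2*(h - 3)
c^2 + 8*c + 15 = (c + 3)*(c + 5)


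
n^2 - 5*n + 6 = (n - 3)*(n - 2)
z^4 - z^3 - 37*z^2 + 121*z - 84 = (z - 4)*(z - 3)*(z - 1)*(z + 7)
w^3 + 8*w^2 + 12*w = w*(w + 2)*(w + 6)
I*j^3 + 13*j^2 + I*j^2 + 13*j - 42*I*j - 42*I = (j - 7*I)*(j - 6*I)*(I*j + I)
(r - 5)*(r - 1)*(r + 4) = r^3 - 2*r^2 - 19*r + 20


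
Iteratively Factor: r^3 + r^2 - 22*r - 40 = (r - 5)*(r^2 + 6*r + 8) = (r - 5)*(r + 4)*(r + 2)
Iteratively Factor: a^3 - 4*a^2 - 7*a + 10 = (a - 1)*(a^2 - 3*a - 10) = (a - 5)*(a - 1)*(a + 2)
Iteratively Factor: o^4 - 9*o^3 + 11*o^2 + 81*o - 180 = (o - 5)*(o^3 - 4*o^2 - 9*o + 36) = (o - 5)*(o - 3)*(o^2 - o - 12) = (o - 5)*(o - 4)*(o - 3)*(o + 3)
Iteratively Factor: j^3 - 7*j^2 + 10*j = (j)*(j^2 - 7*j + 10) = j*(j - 5)*(j - 2)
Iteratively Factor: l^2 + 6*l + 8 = (l + 4)*(l + 2)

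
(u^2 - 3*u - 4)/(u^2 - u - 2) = (u - 4)/(u - 2)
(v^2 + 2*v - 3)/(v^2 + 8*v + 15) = (v - 1)/(v + 5)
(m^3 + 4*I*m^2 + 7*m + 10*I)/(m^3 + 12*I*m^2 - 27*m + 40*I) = (m^2 - I*m + 2)/(m^2 + 7*I*m + 8)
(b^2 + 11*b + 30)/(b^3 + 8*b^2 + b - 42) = (b^2 + 11*b + 30)/(b^3 + 8*b^2 + b - 42)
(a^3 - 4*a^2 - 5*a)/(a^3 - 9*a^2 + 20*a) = (a + 1)/(a - 4)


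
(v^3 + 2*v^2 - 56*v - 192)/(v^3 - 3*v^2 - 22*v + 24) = (v^2 - 2*v - 48)/(v^2 - 7*v + 6)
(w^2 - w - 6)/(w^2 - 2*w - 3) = (w + 2)/(w + 1)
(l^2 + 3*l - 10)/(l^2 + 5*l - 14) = (l + 5)/(l + 7)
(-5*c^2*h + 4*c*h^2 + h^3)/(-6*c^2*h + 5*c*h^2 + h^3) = (5*c + h)/(6*c + h)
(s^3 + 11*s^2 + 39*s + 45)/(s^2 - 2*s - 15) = (s^2 + 8*s + 15)/(s - 5)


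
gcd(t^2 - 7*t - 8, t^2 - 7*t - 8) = t^2 - 7*t - 8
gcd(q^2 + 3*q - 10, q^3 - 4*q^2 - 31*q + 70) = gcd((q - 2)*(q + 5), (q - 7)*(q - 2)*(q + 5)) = q^2 + 3*q - 10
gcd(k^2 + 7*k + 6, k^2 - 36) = k + 6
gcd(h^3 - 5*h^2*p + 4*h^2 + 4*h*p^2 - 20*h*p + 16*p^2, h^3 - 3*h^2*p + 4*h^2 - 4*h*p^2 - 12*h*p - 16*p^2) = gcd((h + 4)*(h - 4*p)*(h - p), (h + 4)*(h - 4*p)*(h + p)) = -h^2 + 4*h*p - 4*h + 16*p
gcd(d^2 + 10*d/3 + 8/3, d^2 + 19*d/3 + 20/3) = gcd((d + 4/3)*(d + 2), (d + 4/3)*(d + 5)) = d + 4/3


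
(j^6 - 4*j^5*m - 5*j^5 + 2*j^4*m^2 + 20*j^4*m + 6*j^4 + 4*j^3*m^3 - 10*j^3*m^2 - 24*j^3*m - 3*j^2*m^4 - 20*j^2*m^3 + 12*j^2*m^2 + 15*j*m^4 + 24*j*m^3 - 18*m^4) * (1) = j^6 - 4*j^5*m - 5*j^5 + 2*j^4*m^2 + 20*j^4*m + 6*j^4 + 4*j^3*m^3 - 10*j^3*m^2 - 24*j^3*m - 3*j^2*m^4 - 20*j^2*m^3 + 12*j^2*m^2 + 15*j*m^4 + 24*j*m^3 - 18*m^4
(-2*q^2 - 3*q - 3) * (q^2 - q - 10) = -2*q^4 - q^3 + 20*q^2 + 33*q + 30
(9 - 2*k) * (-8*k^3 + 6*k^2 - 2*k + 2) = 16*k^4 - 84*k^3 + 58*k^2 - 22*k + 18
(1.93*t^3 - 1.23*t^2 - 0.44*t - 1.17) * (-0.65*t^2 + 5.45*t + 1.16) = -1.2545*t^5 + 11.318*t^4 - 4.1787*t^3 - 3.0643*t^2 - 6.8869*t - 1.3572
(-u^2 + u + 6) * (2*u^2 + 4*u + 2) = -2*u^4 - 2*u^3 + 14*u^2 + 26*u + 12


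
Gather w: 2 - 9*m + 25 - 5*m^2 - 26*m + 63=-5*m^2 - 35*m + 90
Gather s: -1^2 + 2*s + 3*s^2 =3*s^2 + 2*s - 1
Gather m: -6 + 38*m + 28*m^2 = 28*m^2 + 38*m - 6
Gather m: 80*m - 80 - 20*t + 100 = 80*m - 20*t + 20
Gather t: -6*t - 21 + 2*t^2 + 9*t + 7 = 2*t^2 + 3*t - 14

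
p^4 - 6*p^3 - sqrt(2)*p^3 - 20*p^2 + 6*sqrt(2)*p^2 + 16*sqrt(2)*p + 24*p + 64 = (p - 8)*(p + 2)*(p - 2*sqrt(2))*(p + sqrt(2))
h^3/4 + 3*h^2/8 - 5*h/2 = h*(h/4 + 1)*(h - 5/2)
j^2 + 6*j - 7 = (j - 1)*(j + 7)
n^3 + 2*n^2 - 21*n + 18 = (n - 3)*(n - 1)*(n + 6)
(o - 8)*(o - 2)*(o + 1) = o^3 - 9*o^2 + 6*o + 16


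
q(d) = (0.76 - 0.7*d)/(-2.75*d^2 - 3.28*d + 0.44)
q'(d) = (0.76 - 0.7*d)*(5.5*d + 3.28)/(-2.75*d^2 - 3.28*d + 0.44)^2 - 0.7/(-2.75*d^2 - 3.28*d + 0.44) = (-1.925*d^2 + 4.18*d + 2.1848)/(7.5625*d^4 + 18.04*d^3 + 8.3384*d^2 - 2.8864*d + 0.1936)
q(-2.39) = -0.33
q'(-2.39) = -0.34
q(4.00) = 0.04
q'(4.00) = -0.00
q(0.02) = 2.00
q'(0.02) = 16.27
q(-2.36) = -0.34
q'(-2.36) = -0.36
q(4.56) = 0.03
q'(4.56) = -0.00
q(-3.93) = -0.12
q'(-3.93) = -0.05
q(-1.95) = -0.59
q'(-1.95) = -1.01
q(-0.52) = 0.80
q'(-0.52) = -0.26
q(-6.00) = -0.06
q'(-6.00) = -0.01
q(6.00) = 0.03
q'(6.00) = -0.00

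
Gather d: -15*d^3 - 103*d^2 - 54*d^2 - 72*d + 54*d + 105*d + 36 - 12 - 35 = -15*d^3 - 157*d^2 + 87*d - 11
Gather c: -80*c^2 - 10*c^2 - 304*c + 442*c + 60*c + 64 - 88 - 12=-90*c^2 + 198*c - 36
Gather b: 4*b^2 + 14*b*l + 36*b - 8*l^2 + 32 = 4*b^2 + b*(14*l + 36) - 8*l^2 + 32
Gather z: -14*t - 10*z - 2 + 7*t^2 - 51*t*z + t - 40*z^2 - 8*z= 7*t^2 - 13*t - 40*z^2 + z*(-51*t - 18) - 2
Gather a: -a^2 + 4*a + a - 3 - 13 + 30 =-a^2 + 5*a + 14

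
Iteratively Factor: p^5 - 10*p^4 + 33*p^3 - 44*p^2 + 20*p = (p)*(p^4 - 10*p^3 + 33*p^2 - 44*p + 20) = p*(p - 1)*(p^3 - 9*p^2 + 24*p - 20) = p*(p - 2)*(p - 1)*(p^2 - 7*p + 10) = p*(p - 2)^2*(p - 1)*(p - 5)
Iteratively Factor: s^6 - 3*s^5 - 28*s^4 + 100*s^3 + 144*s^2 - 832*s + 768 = (s - 2)*(s^5 - s^4 - 30*s^3 + 40*s^2 + 224*s - 384) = (s - 2)^2*(s^4 + s^3 - 28*s^2 - 16*s + 192) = (s - 4)*(s - 2)^2*(s^3 + 5*s^2 - 8*s - 48) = (s - 4)*(s - 3)*(s - 2)^2*(s^2 + 8*s + 16) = (s - 4)*(s - 3)*(s - 2)^2*(s + 4)*(s + 4)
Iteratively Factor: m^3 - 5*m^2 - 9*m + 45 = (m + 3)*(m^2 - 8*m + 15) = (m - 5)*(m + 3)*(m - 3)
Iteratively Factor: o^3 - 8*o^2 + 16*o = (o - 4)*(o^2 - 4*o) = o*(o - 4)*(o - 4)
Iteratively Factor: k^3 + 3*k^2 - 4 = (k - 1)*(k^2 + 4*k + 4) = (k - 1)*(k + 2)*(k + 2)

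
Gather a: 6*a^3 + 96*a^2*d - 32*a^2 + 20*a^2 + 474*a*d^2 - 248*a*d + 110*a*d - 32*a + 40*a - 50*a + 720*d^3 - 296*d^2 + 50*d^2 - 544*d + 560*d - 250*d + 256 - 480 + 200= 6*a^3 + a^2*(96*d - 12) + a*(474*d^2 - 138*d - 42) + 720*d^3 - 246*d^2 - 234*d - 24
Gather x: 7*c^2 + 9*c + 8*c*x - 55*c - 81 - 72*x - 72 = 7*c^2 - 46*c + x*(8*c - 72) - 153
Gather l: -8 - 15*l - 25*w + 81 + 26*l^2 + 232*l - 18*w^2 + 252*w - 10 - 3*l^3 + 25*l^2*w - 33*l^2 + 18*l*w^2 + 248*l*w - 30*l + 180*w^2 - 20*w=-3*l^3 + l^2*(25*w - 7) + l*(18*w^2 + 248*w + 187) + 162*w^2 + 207*w + 63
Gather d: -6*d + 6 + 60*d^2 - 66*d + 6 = 60*d^2 - 72*d + 12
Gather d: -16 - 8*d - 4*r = -8*d - 4*r - 16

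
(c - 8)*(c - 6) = c^2 - 14*c + 48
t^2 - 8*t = t*(t - 8)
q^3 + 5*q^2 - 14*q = q*(q - 2)*(q + 7)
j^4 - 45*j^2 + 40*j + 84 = (j - 6)*(j - 2)*(j + 1)*(j + 7)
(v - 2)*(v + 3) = v^2 + v - 6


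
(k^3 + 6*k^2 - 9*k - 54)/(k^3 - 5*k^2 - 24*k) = (k^2 + 3*k - 18)/(k*(k - 8))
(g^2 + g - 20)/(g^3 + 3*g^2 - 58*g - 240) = (g - 4)/(g^2 - 2*g - 48)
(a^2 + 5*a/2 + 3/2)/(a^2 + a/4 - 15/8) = 4*(a + 1)/(4*a - 5)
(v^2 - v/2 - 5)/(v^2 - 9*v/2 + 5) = (v + 2)/(v - 2)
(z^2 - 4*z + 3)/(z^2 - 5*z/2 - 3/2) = 2*(z - 1)/(2*z + 1)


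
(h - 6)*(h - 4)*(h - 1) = h^3 - 11*h^2 + 34*h - 24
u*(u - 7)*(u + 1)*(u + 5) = u^4 - u^3 - 37*u^2 - 35*u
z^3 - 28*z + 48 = (z - 4)*(z - 2)*(z + 6)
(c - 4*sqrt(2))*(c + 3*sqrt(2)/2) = c^2 - 5*sqrt(2)*c/2 - 12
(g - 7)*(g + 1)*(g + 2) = g^3 - 4*g^2 - 19*g - 14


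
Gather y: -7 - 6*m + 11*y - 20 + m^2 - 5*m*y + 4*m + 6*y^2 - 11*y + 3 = m^2 - 5*m*y - 2*m + 6*y^2 - 24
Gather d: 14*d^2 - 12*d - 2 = 14*d^2 - 12*d - 2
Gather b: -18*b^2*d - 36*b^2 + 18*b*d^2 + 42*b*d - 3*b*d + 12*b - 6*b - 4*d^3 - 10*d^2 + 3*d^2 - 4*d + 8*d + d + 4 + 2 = b^2*(-18*d - 36) + b*(18*d^2 + 39*d + 6) - 4*d^3 - 7*d^2 + 5*d + 6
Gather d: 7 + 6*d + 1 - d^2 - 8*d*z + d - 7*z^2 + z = -d^2 + d*(7 - 8*z) - 7*z^2 + z + 8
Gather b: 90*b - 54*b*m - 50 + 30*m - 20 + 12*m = b*(90 - 54*m) + 42*m - 70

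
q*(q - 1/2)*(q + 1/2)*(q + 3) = q^4 + 3*q^3 - q^2/4 - 3*q/4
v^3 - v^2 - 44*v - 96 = (v - 8)*(v + 3)*(v + 4)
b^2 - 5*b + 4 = (b - 4)*(b - 1)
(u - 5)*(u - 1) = u^2 - 6*u + 5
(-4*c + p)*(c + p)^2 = -4*c^3 - 7*c^2*p - 2*c*p^2 + p^3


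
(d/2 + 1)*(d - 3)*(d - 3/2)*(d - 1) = d^4/2 - 7*d^3/4 - d^2 + 27*d/4 - 9/2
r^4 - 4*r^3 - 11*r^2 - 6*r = r*(r - 6)*(r + 1)^2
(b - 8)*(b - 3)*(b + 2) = b^3 - 9*b^2 + 2*b + 48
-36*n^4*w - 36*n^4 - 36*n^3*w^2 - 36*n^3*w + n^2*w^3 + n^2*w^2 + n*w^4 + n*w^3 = (-6*n + w)*(n + w)*(6*n + w)*(n*w + n)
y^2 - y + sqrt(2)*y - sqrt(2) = (y - 1)*(y + sqrt(2))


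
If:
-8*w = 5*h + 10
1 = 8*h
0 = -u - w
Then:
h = 1/8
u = 85/64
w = -85/64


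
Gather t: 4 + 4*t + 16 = 4*t + 20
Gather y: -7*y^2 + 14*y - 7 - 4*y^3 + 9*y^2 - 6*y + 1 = -4*y^3 + 2*y^2 + 8*y - 6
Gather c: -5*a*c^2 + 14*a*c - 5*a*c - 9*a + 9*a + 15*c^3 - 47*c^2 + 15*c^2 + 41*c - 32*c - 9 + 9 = 15*c^3 + c^2*(-5*a - 32) + c*(9*a + 9)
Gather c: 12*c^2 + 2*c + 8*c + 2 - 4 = 12*c^2 + 10*c - 2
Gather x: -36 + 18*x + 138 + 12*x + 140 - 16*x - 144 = 14*x + 98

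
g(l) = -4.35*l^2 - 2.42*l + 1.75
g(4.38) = -92.30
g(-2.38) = -17.13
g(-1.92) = -9.64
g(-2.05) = -11.57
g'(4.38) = -40.53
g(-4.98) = -94.08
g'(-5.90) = 48.91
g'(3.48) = -32.70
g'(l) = -8.7*l - 2.42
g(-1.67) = -6.34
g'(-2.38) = 18.29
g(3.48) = -59.35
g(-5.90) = -135.40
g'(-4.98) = 40.91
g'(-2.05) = 15.42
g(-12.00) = -595.61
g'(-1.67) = 12.11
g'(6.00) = -54.62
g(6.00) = -169.37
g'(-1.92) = 14.28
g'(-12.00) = 101.98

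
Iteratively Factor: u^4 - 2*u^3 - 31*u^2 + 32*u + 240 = (u + 3)*(u^3 - 5*u^2 - 16*u + 80) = (u + 3)*(u + 4)*(u^2 - 9*u + 20) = (u - 4)*(u + 3)*(u + 4)*(u - 5)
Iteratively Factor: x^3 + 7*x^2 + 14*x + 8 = (x + 2)*(x^2 + 5*x + 4) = (x + 2)*(x + 4)*(x + 1)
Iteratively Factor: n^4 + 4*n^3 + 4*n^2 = (n)*(n^3 + 4*n^2 + 4*n) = n*(n + 2)*(n^2 + 2*n) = n^2*(n + 2)*(n + 2)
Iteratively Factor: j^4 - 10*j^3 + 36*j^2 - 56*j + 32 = (j - 2)*(j^3 - 8*j^2 + 20*j - 16) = (j - 4)*(j - 2)*(j^2 - 4*j + 4) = (j - 4)*(j - 2)^2*(j - 2)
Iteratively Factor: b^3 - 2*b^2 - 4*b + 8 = (b - 2)*(b^2 - 4) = (b - 2)^2*(b + 2)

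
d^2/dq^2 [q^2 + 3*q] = 2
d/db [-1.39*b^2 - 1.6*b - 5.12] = -2.78*b - 1.6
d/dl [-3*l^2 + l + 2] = 1 - 6*l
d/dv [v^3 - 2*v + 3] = 3*v^2 - 2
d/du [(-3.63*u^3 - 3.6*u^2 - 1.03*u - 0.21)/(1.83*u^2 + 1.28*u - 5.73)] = (-6.6429*u^4 - 9.2928*u^3 + 59.6766*u^2 + 42.0246*u + 6.1707)/(3.3489*u^4 + 4.6848*u^3 - 19.3334*u^2 - 14.6688*u + 32.8329)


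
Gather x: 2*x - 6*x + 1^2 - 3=-4*x - 2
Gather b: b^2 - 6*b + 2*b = b^2 - 4*b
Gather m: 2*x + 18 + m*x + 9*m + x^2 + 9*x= m*(x + 9) + x^2 + 11*x + 18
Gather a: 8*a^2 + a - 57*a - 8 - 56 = 8*a^2 - 56*a - 64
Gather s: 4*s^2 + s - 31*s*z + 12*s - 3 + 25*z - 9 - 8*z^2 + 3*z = 4*s^2 + s*(13 - 31*z) - 8*z^2 + 28*z - 12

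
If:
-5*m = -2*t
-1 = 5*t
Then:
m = -2/25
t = -1/5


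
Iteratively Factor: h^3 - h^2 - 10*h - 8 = (h - 4)*(h^2 + 3*h + 2) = (h - 4)*(h + 2)*(h + 1)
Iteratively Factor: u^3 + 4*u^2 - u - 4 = (u - 1)*(u^2 + 5*u + 4) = (u - 1)*(u + 4)*(u + 1)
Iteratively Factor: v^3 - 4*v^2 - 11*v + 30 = (v - 2)*(v^2 - 2*v - 15) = (v - 5)*(v - 2)*(v + 3)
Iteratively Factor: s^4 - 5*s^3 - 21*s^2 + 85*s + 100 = (s - 5)*(s^3 - 21*s - 20) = (s - 5)^2*(s^2 + 5*s + 4) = (s - 5)^2*(s + 4)*(s + 1)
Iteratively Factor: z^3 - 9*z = (z - 3)*(z^2 + 3*z) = z*(z - 3)*(z + 3)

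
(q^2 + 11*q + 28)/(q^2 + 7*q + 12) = (q + 7)/(q + 3)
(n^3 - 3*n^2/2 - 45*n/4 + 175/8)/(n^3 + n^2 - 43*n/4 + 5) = (4*n^2 + 4*n - 35)/(2*(2*n^2 + 7*n - 4))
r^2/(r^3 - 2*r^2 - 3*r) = r/(r^2 - 2*r - 3)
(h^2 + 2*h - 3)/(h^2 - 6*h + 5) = (h + 3)/(h - 5)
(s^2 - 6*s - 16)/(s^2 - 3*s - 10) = (s - 8)/(s - 5)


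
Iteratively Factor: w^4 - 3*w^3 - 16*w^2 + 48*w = (w)*(w^3 - 3*w^2 - 16*w + 48) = w*(w - 4)*(w^2 + w - 12) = w*(w - 4)*(w + 4)*(w - 3)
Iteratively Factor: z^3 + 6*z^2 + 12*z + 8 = (z + 2)*(z^2 + 4*z + 4) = (z + 2)^2*(z + 2)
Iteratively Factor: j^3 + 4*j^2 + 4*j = (j + 2)*(j^2 + 2*j) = (j + 2)^2*(j)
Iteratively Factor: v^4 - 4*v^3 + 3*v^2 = (v)*(v^3 - 4*v^2 + 3*v) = v*(v - 1)*(v^2 - 3*v) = v*(v - 3)*(v - 1)*(v)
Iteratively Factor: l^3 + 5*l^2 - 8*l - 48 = (l + 4)*(l^2 + l - 12) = (l - 3)*(l + 4)*(l + 4)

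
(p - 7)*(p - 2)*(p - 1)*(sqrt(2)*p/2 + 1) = sqrt(2)*p^4/2 - 5*sqrt(2)*p^3 + p^3 - 10*p^2 + 23*sqrt(2)*p^2/2 - 7*sqrt(2)*p + 23*p - 14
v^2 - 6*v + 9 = (v - 3)^2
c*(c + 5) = c^2 + 5*c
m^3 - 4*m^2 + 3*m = m*(m - 3)*(m - 1)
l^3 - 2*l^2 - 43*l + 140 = (l - 5)*(l - 4)*(l + 7)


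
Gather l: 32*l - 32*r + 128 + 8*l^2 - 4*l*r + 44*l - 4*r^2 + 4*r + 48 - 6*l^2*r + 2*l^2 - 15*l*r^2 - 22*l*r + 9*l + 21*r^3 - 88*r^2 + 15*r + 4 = l^2*(10 - 6*r) + l*(-15*r^2 - 26*r + 85) + 21*r^3 - 92*r^2 - 13*r + 180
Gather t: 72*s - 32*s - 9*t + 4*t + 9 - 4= 40*s - 5*t + 5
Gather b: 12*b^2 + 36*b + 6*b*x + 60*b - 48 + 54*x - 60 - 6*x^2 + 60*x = 12*b^2 + b*(6*x + 96) - 6*x^2 + 114*x - 108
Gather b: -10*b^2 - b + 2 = -10*b^2 - b + 2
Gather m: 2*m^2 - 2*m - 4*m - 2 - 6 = 2*m^2 - 6*m - 8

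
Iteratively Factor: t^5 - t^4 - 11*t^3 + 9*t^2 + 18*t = (t - 2)*(t^4 + t^3 - 9*t^2 - 9*t) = (t - 3)*(t - 2)*(t^3 + 4*t^2 + 3*t) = (t - 3)*(t - 2)*(t + 1)*(t^2 + 3*t) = t*(t - 3)*(t - 2)*(t + 1)*(t + 3)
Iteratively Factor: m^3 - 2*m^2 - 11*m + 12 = (m - 1)*(m^2 - m - 12) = (m - 1)*(m + 3)*(m - 4)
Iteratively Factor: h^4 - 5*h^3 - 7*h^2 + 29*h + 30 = (h - 3)*(h^3 - 2*h^2 - 13*h - 10) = (h - 3)*(h + 1)*(h^2 - 3*h - 10) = (h - 5)*(h - 3)*(h + 1)*(h + 2)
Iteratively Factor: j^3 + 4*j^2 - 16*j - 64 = (j + 4)*(j^2 - 16) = (j + 4)^2*(j - 4)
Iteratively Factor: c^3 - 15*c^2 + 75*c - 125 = (c - 5)*(c^2 - 10*c + 25) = (c - 5)^2*(c - 5)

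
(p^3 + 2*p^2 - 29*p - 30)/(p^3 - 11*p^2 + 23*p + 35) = (p + 6)/(p - 7)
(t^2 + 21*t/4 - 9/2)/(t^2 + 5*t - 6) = (t - 3/4)/(t - 1)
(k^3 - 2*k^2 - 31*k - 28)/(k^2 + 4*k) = k - 6 - 7/k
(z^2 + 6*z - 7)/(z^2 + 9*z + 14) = (z - 1)/(z + 2)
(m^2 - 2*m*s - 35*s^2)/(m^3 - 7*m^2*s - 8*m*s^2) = (-m^2 + 2*m*s + 35*s^2)/(m*(-m^2 + 7*m*s + 8*s^2))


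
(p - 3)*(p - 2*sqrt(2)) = p^2 - 3*p - 2*sqrt(2)*p + 6*sqrt(2)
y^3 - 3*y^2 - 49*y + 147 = (y - 7)*(y - 3)*(y + 7)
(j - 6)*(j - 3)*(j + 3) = j^3 - 6*j^2 - 9*j + 54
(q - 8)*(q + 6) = q^2 - 2*q - 48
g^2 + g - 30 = (g - 5)*(g + 6)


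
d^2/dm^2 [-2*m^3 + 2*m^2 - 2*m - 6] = 4 - 12*m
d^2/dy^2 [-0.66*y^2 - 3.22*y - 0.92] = -1.32000000000000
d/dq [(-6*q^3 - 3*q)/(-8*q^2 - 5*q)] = 12*(4*q^2 + 5*q - 2)/(64*q^2 + 80*q + 25)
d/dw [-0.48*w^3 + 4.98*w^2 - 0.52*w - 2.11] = -1.44*w^2 + 9.96*w - 0.52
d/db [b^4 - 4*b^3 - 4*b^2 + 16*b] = 4*b^3 - 12*b^2 - 8*b + 16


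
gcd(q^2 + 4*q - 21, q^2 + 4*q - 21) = q^2 + 4*q - 21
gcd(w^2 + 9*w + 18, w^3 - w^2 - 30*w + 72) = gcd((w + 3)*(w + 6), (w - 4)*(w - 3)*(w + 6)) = w + 6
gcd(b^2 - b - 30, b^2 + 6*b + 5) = b + 5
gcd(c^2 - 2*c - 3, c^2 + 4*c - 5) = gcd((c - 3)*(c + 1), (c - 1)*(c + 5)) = 1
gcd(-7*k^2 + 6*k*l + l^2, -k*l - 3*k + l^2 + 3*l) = k - l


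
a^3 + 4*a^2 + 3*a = a*(a + 1)*(a + 3)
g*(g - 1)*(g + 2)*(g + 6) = g^4 + 7*g^3 + 4*g^2 - 12*g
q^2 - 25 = (q - 5)*(q + 5)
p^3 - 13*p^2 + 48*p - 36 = (p - 6)^2*(p - 1)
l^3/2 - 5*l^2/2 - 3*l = l*(l/2 + 1/2)*(l - 6)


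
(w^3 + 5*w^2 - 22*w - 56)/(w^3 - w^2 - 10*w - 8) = (w + 7)/(w + 1)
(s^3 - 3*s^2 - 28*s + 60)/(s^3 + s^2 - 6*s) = (s^2 - s - 30)/(s*(s + 3))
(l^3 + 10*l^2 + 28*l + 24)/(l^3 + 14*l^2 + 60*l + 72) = (l + 2)/(l + 6)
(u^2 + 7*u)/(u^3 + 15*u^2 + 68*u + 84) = u/(u^2 + 8*u + 12)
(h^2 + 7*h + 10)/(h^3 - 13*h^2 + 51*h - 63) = (h^2 + 7*h + 10)/(h^3 - 13*h^2 + 51*h - 63)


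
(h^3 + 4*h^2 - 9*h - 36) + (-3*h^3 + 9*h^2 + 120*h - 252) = -2*h^3 + 13*h^2 + 111*h - 288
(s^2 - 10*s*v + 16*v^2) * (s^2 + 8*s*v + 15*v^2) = s^4 - 2*s^3*v - 49*s^2*v^2 - 22*s*v^3 + 240*v^4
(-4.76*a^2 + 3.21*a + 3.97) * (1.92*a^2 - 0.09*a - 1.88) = -9.1392*a^4 + 6.5916*a^3 + 16.2823*a^2 - 6.3921*a - 7.4636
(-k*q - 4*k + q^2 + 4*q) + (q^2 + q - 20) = -k*q - 4*k + 2*q^2 + 5*q - 20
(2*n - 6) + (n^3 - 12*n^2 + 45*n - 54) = n^3 - 12*n^2 + 47*n - 60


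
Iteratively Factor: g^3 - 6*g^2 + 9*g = (g - 3)*(g^2 - 3*g) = g*(g - 3)*(g - 3)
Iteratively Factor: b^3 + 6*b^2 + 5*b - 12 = (b - 1)*(b^2 + 7*b + 12) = (b - 1)*(b + 4)*(b + 3)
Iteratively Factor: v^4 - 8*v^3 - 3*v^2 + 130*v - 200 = (v - 5)*(v^3 - 3*v^2 - 18*v + 40) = (v - 5)*(v - 2)*(v^2 - v - 20) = (v - 5)*(v - 2)*(v + 4)*(v - 5)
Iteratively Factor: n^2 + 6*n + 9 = (n + 3)*(n + 3)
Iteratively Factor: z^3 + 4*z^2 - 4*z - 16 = (z + 2)*(z^2 + 2*z - 8) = (z + 2)*(z + 4)*(z - 2)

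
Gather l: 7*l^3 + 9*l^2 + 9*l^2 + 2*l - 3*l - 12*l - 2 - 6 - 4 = 7*l^3 + 18*l^2 - 13*l - 12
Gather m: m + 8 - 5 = m + 3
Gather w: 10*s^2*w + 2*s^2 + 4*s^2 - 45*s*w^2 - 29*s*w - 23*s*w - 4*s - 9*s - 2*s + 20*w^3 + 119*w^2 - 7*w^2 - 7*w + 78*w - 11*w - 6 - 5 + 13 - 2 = 6*s^2 - 15*s + 20*w^3 + w^2*(112 - 45*s) + w*(10*s^2 - 52*s + 60)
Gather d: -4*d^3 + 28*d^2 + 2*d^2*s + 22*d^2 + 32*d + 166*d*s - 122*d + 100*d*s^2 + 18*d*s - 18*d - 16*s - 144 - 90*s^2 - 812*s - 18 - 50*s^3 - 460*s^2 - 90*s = -4*d^3 + d^2*(2*s + 50) + d*(100*s^2 + 184*s - 108) - 50*s^3 - 550*s^2 - 918*s - 162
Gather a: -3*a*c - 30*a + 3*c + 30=a*(-3*c - 30) + 3*c + 30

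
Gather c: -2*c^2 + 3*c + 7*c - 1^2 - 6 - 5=-2*c^2 + 10*c - 12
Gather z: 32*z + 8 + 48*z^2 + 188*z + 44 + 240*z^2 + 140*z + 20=288*z^2 + 360*z + 72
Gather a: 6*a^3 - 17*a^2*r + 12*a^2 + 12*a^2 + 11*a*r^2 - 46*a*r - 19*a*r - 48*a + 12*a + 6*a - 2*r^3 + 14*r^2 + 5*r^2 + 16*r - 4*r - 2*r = 6*a^3 + a^2*(24 - 17*r) + a*(11*r^2 - 65*r - 30) - 2*r^3 + 19*r^2 + 10*r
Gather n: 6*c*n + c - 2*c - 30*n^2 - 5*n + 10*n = -c - 30*n^2 + n*(6*c + 5)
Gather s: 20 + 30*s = 30*s + 20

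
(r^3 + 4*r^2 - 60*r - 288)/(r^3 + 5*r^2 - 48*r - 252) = (r - 8)/(r - 7)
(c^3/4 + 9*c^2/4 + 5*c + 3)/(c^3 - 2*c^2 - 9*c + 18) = (c^3 + 9*c^2 + 20*c + 12)/(4*(c^3 - 2*c^2 - 9*c + 18))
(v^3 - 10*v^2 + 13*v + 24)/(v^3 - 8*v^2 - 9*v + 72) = (v + 1)/(v + 3)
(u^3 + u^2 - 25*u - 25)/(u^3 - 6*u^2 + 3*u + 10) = (u + 5)/(u - 2)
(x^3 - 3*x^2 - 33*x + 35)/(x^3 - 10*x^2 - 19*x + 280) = (x - 1)/(x - 8)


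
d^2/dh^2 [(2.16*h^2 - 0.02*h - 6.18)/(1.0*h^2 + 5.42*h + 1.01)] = (-23.4544*h^3 - 50.1696*h^2 - 200.8524*h - 345.982904)/(1.0*h^6 + 16.26*h^5 + 91.1592*h^4 + 192.065288*h^3 + 92.070792*h^2 + 16.586826*h + 1.030301)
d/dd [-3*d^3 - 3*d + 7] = -9*d^2 - 3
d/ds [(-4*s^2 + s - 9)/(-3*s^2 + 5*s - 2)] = (-17*s^2 - 38*s + 43)/(9*s^4 - 30*s^3 + 37*s^2 - 20*s + 4)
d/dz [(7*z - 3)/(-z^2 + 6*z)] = (7*z^2 - 6*z + 18)/(z^2*(z^2 - 12*z + 36))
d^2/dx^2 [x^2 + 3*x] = 2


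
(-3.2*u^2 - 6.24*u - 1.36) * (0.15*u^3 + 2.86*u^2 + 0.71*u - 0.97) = -0.48*u^5 - 10.088*u^4 - 20.3224*u^3 - 5.216*u^2 + 5.0872*u + 1.3192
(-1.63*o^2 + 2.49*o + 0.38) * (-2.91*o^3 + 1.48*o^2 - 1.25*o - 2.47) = 4.7433*o^5 - 9.6583*o^4 + 4.6169*o^3 + 1.476*o^2 - 6.6253*o - 0.9386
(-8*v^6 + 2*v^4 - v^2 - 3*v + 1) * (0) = 0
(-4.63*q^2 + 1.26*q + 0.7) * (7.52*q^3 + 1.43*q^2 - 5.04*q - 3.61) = -34.8176*q^5 + 2.8543*q^4 + 30.401*q^3 + 11.3649*q^2 - 8.0766*q - 2.527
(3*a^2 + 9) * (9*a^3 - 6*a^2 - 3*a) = 27*a^5 - 18*a^4 + 72*a^3 - 54*a^2 - 27*a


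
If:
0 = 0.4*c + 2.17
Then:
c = -5.42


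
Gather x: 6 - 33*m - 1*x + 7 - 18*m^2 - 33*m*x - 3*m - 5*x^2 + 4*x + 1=-18*m^2 - 36*m - 5*x^2 + x*(3 - 33*m) + 14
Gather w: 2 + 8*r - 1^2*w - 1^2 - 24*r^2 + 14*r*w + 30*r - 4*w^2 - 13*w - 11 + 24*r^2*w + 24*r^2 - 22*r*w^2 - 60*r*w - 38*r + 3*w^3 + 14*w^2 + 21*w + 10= 3*w^3 + w^2*(10 - 22*r) + w*(24*r^2 - 46*r + 7)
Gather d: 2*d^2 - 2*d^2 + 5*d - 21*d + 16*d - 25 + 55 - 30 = 0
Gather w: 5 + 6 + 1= 12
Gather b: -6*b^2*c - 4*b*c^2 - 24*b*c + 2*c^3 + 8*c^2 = -6*b^2*c + b*(-4*c^2 - 24*c) + 2*c^3 + 8*c^2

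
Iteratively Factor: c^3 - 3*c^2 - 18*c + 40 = (c - 5)*(c^2 + 2*c - 8) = (c - 5)*(c - 2)*(c + 4)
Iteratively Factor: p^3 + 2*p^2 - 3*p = (p + 3)*(p^2 - p) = (p - 1)*(p + 3)*(p)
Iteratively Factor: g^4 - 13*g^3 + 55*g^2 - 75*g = (g)*(g^3 - 13*g^2 + 55*g - 75) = g*(g - 3)*(g^2 - 10*g + 25) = g*(g - 5)*(g - 3)*(g - 5)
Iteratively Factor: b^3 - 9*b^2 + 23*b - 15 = (b - 3)*(b^2 - 6*b + 5) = (b - 5)*(b - 3)*(b - 1)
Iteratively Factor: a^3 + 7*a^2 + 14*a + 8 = (a + 1)*(a^2 + 6*a + 8) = (a + 1)*(a + 4)*(a + 2)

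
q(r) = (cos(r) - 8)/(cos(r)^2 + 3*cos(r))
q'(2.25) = -4.75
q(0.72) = -2.57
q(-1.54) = -85.39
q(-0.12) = -1.77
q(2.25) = 5.79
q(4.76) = -54.83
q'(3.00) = -0.26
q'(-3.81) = -2.22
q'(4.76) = 1175.56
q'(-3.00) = 0.26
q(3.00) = 4.52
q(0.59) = -2.25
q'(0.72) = -2.94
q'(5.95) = 0.90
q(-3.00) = 4.52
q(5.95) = -1.89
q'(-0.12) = 0.30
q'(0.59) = -2.01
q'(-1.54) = 2810.87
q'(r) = (2*sin(r)*cos(r) + 3*sin(r))*(cos(r) - 8)/(cos(r)^2 + 3*cos(r))^2 - sin(r)/(cos(r)^2 + 3*cos(r))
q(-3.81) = 5.05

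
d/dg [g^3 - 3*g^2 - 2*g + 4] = 3*g^2 - 6*g - 2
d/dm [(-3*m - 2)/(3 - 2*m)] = -13/(2*m - 3)^2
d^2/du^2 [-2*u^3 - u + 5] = -12*u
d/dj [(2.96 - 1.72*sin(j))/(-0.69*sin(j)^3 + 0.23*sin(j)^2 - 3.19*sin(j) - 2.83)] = (-2.3736*sin(j)^3 + 6.5228*sin(j)^2 - 1.3616*sin(j) + 14.31)*cos(j)/(0.4761*sin(j)^6 - 0.3174*sin(j)^5 + 4.4551*sin(j)^4 + 2.438*sin(j)^3 + 8.8743*sin(j)^2 + 18.0554*sin(j) + 8.0089)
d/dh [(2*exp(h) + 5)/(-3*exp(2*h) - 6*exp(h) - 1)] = (6*exp(2*h) + 30*exp(h) + 28)*exp(h)/(9*exp(4*h) + 36*exp(3*h) + 42*exp(2*h) + 12*exp(h) + 1)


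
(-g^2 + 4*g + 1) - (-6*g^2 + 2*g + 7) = 5*g^2 + 2*g - 6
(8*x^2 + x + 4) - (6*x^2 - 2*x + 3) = 2*x^2 + 3*x + 1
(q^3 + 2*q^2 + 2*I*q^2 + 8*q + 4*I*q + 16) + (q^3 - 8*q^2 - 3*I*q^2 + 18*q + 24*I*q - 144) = 2*q^3 - 6*q^2 - I*q^2 + 26*q + 28*I*q - 128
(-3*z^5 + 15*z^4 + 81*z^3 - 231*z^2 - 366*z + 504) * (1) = -3*z^5 + 15*z^4 + 81*z^3 - 231*z^2 - 366*z + 504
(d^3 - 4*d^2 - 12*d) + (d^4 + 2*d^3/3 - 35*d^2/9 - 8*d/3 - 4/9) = d^4 + 5*d^3/3 - 71*d^2/9 - 44*d/3 - 4/9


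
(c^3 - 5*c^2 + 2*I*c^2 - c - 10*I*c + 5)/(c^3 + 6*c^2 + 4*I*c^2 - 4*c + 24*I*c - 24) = (c^3 + c^2*(-5 + 2*I) + c*(-1 - 10*I) + 5)/(c^3 + c^2*(6 + 4*I) + c*(-4 + 24*I) - 24)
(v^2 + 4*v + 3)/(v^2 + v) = (v + 3)/v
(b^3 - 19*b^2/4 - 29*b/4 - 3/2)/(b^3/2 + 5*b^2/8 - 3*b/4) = 2*(4*b^3 - 19*b^2 - 29*b - 6)/(b*(4*b^2 + 5*b - 6))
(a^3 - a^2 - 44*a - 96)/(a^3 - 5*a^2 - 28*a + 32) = (a + 3)/(a - 1)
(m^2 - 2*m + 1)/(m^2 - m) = (m - 1)/m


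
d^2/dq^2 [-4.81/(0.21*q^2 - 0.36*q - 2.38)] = (-0.424242*q^2 + 0.727272*q + 4.81*(0.42*q - 0.36)*(0.84*q - 0.72) + 4.808076)/(-0.21*q^2 + 0.36*q + 2.38)^3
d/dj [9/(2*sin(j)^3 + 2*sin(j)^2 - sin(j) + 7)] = 9*(-6*sin(j)^2 - 4*sin(j) + 1)*cos(j)/(2*sin(j)^3 + 2*sin(j)^2 - sin(j) + 7)^2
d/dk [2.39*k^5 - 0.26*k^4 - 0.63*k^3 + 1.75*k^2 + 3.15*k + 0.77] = 11.95*k^4 - 1.04*k^3 - 1.89*k^2 + 3.5*k + 3.15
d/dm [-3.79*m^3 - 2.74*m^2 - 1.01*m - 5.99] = -11.37*m^2 - 5.48*m - 1.01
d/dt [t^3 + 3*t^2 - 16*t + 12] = 3*t^2 + 6*t - 16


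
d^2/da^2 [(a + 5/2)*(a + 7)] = 2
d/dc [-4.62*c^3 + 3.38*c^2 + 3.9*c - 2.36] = -13.86*c^2 + 6.76*c + 3.9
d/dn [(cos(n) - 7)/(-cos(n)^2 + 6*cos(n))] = (-sin(n) - 42*sin(n)/cos(n)^2 + 14*tan(n))/(cos(n) - 6)^2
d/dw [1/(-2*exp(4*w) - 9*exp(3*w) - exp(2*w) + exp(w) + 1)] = (8*exp(3*w) + 27*exp(2*w) + 2*exp(w) - 1)*exp(w)/(2*exp(4*w) + 9*exp(3*w) + exp(2*w) - exp(w) - 1)^2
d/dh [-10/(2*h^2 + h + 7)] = 10*(4*h + 1)/(2*h^2 + h + 7)^2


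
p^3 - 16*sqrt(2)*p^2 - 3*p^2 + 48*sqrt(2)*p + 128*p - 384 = (p - 3)*(p - 8*sqrt(2))^2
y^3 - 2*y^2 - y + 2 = (y - 2)*(y - 1)*(y + 1)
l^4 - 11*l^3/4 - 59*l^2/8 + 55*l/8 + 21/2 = (l - 4)*(l - 3/2)*(l + 1)*(l + 7/4)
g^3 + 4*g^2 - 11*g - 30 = (g - 3)*(g + 2)*(g + 5)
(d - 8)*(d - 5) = d^2 - 13*d + 40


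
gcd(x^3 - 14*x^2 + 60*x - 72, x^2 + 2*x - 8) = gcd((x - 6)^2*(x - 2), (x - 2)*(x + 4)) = x - 2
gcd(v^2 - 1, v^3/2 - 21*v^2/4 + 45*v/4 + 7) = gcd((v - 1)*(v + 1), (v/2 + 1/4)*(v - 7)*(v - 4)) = 1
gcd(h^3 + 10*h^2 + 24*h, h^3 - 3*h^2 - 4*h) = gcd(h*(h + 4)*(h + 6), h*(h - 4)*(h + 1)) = h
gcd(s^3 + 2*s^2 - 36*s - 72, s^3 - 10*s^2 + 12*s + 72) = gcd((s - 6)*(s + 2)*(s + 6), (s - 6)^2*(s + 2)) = s^2 - 4*s - 12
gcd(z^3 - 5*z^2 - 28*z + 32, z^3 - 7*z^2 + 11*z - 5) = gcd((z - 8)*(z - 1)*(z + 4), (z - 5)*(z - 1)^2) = z - 1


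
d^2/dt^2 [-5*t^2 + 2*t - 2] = -10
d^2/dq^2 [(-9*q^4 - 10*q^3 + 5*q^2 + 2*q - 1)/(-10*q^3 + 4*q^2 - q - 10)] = 2*(-46*q^6 - 3708*q^5 - 6063*q^4 + 4278*q^3 + 6378*q^2 + 2448*q - 439)/(1000*q^9 - 1200*q^8 + 780*q^7 + 2696*q^6 - 2322*q^5 + 1068*q^4 + 2761*q^3 - 1170*q^2 + 300*q + 1000)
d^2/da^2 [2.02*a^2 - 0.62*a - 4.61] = 4.04000000000000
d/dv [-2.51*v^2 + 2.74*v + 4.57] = 2.74 - 5.02*v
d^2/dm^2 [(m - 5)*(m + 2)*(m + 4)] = 6*m + 2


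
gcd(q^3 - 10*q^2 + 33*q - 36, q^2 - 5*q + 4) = q - 4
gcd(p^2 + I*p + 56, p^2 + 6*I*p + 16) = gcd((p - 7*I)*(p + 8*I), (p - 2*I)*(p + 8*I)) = p + 8*I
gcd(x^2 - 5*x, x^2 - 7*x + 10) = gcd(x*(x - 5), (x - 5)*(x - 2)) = x - 5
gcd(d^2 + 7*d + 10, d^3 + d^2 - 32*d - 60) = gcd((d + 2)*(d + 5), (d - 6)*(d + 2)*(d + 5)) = d^2 + 7*d + 10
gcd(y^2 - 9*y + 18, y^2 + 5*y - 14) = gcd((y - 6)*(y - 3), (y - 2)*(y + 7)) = 1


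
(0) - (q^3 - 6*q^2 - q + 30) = -q^3 + 6*q^2 + q - 30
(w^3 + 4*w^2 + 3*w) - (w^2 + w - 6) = w^3 + 3*w^2 + 2*w + 6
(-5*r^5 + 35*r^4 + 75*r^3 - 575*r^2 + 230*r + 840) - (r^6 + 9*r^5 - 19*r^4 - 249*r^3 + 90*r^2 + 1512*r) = -r^6 - 14*r^5 + 54*r^4 + 324*r^3 - 665*r^2 - 1282*r + 840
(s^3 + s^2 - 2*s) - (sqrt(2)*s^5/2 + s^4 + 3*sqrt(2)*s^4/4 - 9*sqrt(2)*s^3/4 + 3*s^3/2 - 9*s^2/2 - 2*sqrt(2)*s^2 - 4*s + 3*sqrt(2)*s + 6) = -sqrt(2)*s^5/2 - 3*sqrt(2)*s^4/4 - s^4 - s^3/2 + 9*sqrt(2)*s^3/4 + 2*sqrt(2)*s^2 + 11*s^2/2 - 3*sqrt(2)*s + 2*s - 6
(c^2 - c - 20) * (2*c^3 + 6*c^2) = 2*c^5 + 4*c^4 - 46*c^3 - 120*c^2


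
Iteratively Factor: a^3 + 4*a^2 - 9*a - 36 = (a - 3)*(a^2 + 7*a + 12) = (a - 3)*(a + 4)*(a + 3)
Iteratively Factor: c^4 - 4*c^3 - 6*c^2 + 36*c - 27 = (c + 3)*(c^3 - 7*c^2 + 15*c - 9) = (c - 1)*(c + 3)*(c^2 - 6*c + 9) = (c - 3)*(c - 1)*(c + 3)*(c - 3)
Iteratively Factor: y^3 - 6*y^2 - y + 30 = (y - 3)*(y^2 - 3*y - 10) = (y - 5)*(y - 3)*(y + 2)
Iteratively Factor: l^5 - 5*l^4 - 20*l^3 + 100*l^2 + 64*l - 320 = (l - 5)*(l^4 - 20*l^2 + 64) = (l - 5)*(l + 2)*(l^3 - 2*l^2 - 16*l + 32) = (l - 5)*(l - 4)*(l + 2)*(l^2 + 2*l - 8) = (l - 5)*(l - 4)*(l + 2)*(l + 4)*(l - 2)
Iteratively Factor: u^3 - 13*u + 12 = (u + 4)*(u^2 - 4*u + 3) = (u - 3)*(u + 4)*(u - 1)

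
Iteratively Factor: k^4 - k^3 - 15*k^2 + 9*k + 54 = (k + 3)*(k^3 - 4*k^2 - 3*k + 18) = (k - 3)*(k + 3)*(k^2 - k - 6) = (k - 3)*(k + 2)*(k + 3)*(k - 3)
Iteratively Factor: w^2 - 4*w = (w - 4)*(w)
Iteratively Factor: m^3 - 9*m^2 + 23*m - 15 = (m - 1)*(m^2 - 8*m + 15) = (m - 5)*(m - 1)*(m - 3)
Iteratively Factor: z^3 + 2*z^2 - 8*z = (z + 4)*(z^2 - 2*z) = (z - 2)*(z + 4)*(z)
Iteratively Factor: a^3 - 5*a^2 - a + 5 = (a - 1)*(a^2 - 4*a - 5) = (a - 5)*(a - 1)*(a + 1)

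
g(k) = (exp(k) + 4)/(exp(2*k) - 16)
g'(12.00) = 0.00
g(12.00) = 0.00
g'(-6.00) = 0.00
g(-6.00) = -0.25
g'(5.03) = -0.01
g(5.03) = 0.01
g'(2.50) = -0.18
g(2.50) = 0.12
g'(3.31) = -0.05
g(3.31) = 0.04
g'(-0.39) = -0.06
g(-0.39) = -0.30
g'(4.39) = -0.01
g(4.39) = 0.01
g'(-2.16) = -0.01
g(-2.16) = -0.26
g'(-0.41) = -0.06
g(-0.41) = -0.30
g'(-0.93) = -0.03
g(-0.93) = -0.28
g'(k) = -2*(exp(k) + 4)*exp(2*k)/(exp(2*k) - 16)^2 + exp(k)/(exp(2*k) - 16) = -exp(k)/(exp(2*k) - 8*exp(k) + 16)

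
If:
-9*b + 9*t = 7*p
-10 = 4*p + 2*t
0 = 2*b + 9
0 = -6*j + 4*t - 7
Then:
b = -9/2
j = -213/50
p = -9/50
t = -116/25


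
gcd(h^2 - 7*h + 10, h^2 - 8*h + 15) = h - 5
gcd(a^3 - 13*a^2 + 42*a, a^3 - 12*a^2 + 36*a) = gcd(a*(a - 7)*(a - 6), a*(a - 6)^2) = a^2 - 6*a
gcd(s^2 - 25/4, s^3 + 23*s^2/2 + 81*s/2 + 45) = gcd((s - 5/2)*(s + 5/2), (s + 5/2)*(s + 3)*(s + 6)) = s + 5/2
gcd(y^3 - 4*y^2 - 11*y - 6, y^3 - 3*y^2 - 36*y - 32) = y + 1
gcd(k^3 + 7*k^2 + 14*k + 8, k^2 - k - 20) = k + 4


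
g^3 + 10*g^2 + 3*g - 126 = (g - 3)*(g + 6)*(g + 7)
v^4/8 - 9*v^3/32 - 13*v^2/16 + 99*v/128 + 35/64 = (v/4 + 1/2)*(v/2 + 1/4)*(v - 7/2)*(v - 5/4)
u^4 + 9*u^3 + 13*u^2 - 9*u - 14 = (u - 1)*(u + 1)*(u + 2)*(u + 7)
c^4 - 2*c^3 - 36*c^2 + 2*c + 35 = (c - 7)*(c - 1)*(c + 1)*(c + 5)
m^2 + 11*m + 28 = (m + 4)*(m + 7)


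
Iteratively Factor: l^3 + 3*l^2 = (l)*(l^2 + 3*l) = l^2*(l + 3)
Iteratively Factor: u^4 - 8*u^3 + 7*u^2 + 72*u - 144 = (u - 4)*(u^3 - 4*u^2 - 9*u + 36) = (u - 4)^2*(u^2 - 9) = (u - 4)^2*(u + 3)*(u - 3)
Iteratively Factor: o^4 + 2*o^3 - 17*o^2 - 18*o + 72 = (o + 3)*(o^3 - o^2 - 14*o + 24) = (o + 3)*(o + 4)*(o^2 - 5*o + 6) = (o - 2)*(o + 3)*(o + 4)*(o - 3)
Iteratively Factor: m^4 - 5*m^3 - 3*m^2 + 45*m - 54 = (m - 3)*(m^3 - 2*m^2 - 9*m + 18) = (m - 3)*(m + 3)*(m^2 - 5*m + 6) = (m - 3)^2*(m + 3)*(m - 2)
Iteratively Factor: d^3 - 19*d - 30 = (d + 2)*(d^2 - 2*d - 15) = (d - 5)*(d + 2)*(d + 3)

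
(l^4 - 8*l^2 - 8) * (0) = 0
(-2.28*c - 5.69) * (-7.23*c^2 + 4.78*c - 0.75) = 16.4844*c^3 + 30.2403*c^2 - 25.4882*c + 4.2675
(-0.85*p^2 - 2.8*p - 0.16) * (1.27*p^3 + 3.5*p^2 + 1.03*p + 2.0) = -1.0795*p^5 - 6.531*p^4 - 10.8787*p^3 - 5.144*p^2 - 5.7648*p - 0.32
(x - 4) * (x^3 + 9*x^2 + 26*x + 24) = x^4 + 5*x^3 - 10*x^2 - 80*x - 96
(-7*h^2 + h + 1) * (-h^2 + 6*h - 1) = 7*h^4 - 43*h^3 + 12*h^2 + 5*h - 1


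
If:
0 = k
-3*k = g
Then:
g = 0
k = 0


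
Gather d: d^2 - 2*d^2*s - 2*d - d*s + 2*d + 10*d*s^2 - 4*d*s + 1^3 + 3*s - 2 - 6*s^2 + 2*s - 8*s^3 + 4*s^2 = d^2*(1 - 2*s) + d*(10*s^2 - 5*s) - 8*s^3 - 2*s^2 + 5*s - 1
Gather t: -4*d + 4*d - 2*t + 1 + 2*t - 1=0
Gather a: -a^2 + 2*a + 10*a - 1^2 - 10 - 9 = -a^2 + 12*a - 20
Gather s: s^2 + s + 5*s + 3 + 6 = s^2 + 6*s + 9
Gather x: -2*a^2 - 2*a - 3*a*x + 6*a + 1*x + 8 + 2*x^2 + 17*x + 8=-2*a^2 + 4*a + 2*x^2 + x*(18 - 3*a) + 16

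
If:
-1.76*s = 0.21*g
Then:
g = -8.38095238095238*s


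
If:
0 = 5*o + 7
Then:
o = -7/5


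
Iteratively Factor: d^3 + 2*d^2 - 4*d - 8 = (d + 2)*(d^2 - 4) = (d + 2)^2*(d - 2)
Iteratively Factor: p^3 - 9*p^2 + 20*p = (p - 4)*(p^2 - 5*p) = (p - 5)*(p - 4)*(p)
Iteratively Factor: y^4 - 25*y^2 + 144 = (y - 3)*(y^3 + 3*y^2 - 16*y - 48) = (y - 4)*(y - 3)*(y^2 + 7*y + 12) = (y - 4)*(y - 3)*(y + 3)*(y + 4)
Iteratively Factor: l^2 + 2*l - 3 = (l + 3)*(l - 1)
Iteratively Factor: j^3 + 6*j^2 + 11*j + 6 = (j + 3)*(j^2 + 3*j + 2) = (j + 2)*(j + 3)*(j + 1)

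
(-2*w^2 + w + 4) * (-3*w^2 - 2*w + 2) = 6*w^4 + w^3 - 18*w^2 - 6*w + 8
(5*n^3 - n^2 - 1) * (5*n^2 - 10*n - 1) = 25*n^5 - 55*n^4 + 5*n^3 - 4*n^2 + 10*n + 1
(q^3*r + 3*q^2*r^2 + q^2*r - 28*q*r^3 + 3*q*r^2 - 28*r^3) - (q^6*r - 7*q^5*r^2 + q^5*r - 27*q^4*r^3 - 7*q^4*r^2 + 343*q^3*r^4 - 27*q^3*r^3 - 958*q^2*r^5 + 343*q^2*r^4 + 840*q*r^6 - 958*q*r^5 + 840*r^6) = -q^6*r + 7*q^5*r^2 - q^5*r + 27*q^4*r^3 + 7*q^4*r^2 - 343*q^3*r^4 + 27*q^3*r^3 + q^3*r + 958*q^2*r^5 - 343*q^2*r^4 + 3*q^2*r^2 + q^2*r - 840*q*r^6 + 958*q*r^5 - 28*q*r^3 + 3*q*r^2 - 840*r^6 - 28*r^3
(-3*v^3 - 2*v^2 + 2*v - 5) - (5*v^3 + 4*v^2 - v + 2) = -8*v^3 - 6*v^2 + 3*v - 7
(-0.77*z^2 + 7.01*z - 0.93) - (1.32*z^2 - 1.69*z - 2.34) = -2.09*z^2 + 8.7*z + 1.41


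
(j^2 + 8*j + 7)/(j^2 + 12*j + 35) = (j + 1)/(j + 5)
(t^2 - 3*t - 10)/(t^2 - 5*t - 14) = (t - 5)/(t - 7)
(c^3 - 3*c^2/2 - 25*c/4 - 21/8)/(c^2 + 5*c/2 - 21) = (c^2 + 2*c + 3/4)/(c + 6)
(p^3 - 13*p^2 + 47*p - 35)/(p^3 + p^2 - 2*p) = (p^2 - 12*p + 35)/(p*(p + 2))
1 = 1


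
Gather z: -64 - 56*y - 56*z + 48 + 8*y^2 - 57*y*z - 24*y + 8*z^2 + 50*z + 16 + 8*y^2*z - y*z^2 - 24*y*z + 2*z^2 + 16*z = 8*y^2 - 80*y + z^2*(10 - y) + z*(8*y^2 - 81*y + 10)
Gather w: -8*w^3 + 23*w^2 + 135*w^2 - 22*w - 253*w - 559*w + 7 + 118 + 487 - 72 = -8*w^3 + 158*w^2 - 834*w + 540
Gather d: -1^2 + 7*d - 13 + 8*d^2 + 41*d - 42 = 8*d^2 + 48*d - 56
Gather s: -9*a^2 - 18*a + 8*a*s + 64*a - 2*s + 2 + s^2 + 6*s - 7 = -9*a^2 + 46*a + s^2 + s*(8*a + 4) - 5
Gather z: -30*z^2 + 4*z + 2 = -30*z^2 + 4*z + 2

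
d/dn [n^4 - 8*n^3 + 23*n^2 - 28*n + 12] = 4*n^3 - 24*n^2 + 46*n - 28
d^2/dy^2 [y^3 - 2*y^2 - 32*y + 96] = 6*y - 4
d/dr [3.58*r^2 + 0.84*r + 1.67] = 7.16*r + 0.84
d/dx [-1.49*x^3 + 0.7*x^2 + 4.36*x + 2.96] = -4.47*x^2 + 1.4*x + 4.36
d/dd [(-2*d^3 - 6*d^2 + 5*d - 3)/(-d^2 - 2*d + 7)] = (2*d^4 + 8*d^3 - 25*d^2 - 90*d + 29)/(d^4 + 4*d^3 - 10*d^2 - 28*d + 49)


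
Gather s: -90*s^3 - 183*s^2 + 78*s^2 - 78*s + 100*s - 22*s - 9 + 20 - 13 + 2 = -90*s^3 - 105*s^2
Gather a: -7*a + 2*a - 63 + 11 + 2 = -5*a - 50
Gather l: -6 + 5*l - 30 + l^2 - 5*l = l^2 - 36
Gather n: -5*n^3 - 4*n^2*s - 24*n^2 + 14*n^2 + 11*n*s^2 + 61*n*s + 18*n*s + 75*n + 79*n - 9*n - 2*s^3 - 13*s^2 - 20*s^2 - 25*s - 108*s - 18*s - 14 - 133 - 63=-5*n^3 + n^2*(-4*s - 10) + n*(11*s^2 + 79*s + 145) - 2*s^3 - 33*s^2 - 151*s - 210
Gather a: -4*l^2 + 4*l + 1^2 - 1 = -4*l^2 + 4*l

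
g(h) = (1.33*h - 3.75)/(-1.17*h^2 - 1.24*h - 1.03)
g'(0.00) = -5.67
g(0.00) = 3.64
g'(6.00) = -0.00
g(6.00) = -0.08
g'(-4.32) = 0.20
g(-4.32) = 0.54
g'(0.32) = -3.62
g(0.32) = 2.15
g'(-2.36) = 1.09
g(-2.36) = 1.49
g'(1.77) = -0.35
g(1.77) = 0.20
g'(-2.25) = 1.25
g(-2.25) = 1.62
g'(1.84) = -0.32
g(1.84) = 0.18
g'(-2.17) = 1.37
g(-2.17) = 1.72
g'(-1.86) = 2.04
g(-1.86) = 2.25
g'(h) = (1.33*h - 3.75)*(2.34*h + 1.24)/(-1.17*h^2 - 1.24*h - 1.03)^2 + 1.33/(-1.17*h^2 - 1.24*h - 1.03) = (1.5561*h^2 - 8.775*h - 6.0199)/(1.3689*h^4 + 2.9016*h^3 + 3.9478*h^2 + 2.5544*h + 1.0609)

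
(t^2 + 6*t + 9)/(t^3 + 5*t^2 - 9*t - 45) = (t + 3)/(t^2 + 2*t - 15)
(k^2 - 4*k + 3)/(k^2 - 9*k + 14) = (k^2 - 4*k + 3)/(k^2 - 9*k + 14)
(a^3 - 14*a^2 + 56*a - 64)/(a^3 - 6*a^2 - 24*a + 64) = (a - 4)/(a + 4)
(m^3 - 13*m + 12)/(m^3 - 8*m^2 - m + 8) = (m^2 + m - 12)/(m^2 - 7*m - 8)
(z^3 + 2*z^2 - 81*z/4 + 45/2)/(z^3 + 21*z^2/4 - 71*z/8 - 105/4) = 2*(2*z - 3)/(4*z + 7)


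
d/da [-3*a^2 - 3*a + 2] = -6*a - 3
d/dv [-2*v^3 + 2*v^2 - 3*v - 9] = -6*v^2 + 4*v - 3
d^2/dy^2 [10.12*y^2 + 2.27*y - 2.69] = 20.2400000000000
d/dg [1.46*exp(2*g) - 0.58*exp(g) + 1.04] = (2.92*exp(g) - 0.58)*exp(g)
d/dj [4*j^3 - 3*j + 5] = 12*j^2 - 3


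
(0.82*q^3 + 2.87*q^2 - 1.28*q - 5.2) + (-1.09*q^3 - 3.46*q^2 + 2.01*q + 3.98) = -0.27*q^3 - 0.59*q^2 + 0.73*q - 1.22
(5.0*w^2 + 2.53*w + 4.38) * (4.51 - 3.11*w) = -15.55*w^3 + 14.6817*w^2 - 2.2115*w + 19.7538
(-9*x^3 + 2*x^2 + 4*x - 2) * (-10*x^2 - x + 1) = 90*x^5 - 11*x^4 - 51*x^3 + 18*x^2 + 6*x - 2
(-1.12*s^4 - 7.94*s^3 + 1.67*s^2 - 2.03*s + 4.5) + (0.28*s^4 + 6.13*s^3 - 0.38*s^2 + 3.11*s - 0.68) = -0.84*s^4 - 1.81*s^3 + 1.29*s^2 + 1.08*s + 3.82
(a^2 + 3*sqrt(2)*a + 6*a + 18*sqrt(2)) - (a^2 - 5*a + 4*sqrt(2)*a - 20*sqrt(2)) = -sqrt(2)*a + 11*a + 38*sqrt(2)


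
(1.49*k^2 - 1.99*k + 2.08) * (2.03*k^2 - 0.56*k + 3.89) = 3.0247*k^4 - 4.8741*k^3 + 11.1329*k^2 - 8.9059*k + 8.0912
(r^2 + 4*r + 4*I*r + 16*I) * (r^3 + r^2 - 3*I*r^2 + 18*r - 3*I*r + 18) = r^5 + 5*r^4 + I*r^4 + 34*r^3 + 5*I*r^3 + 150*r^2 + 76*I*r^2 + 120*r + 360*I*r + 288*I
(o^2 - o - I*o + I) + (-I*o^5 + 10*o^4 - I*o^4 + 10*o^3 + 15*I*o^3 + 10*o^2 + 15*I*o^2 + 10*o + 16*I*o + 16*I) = -I*o^5 + 10*o^4 - I*o^4 + 10*o^3 + 15*I*o^3 + 11*o^2 + 15*I*o^2 + 9*o + 15*I*o + 17*I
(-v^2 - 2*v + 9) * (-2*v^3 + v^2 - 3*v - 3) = 2*v^5 + 3*v^4 - 17*v^3 + 18*v^2 - 21*v - 27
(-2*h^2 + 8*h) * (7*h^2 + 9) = -14*h^4 + 56*h^3 - 18*h^2 + 72*h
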